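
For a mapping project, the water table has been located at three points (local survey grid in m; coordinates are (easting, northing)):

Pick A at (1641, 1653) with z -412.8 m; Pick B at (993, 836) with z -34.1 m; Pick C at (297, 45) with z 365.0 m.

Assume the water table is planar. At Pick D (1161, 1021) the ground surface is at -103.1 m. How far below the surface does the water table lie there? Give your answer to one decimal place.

Let the plane be z = a·E + b·N + c.
Pick B−Pick A: −648a − 817b = 378.7;  Pick C−Pick A: −1344a − 1608b = 777.8.
Solving gives a = −0.472906, b = −0.088442.
Then c = -412.8 − a·1641 − b·1653 = 509.43.
At (1161, 1021): z_contact = −549.04 − 90.30 + 509.43 = -129.91 m.
Depth below ground = -103.1 − (-129.91) = 26.8 m.

26.8 m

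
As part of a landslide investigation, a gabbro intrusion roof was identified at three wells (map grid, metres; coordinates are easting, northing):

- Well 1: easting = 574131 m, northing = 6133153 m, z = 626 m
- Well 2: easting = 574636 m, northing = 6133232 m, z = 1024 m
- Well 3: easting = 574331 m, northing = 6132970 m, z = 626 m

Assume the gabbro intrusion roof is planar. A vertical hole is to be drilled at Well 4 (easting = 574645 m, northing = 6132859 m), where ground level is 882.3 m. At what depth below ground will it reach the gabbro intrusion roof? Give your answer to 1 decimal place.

Let the plane be z = a·easting + b·northing + c.
Well 2−Well 1: 505a + 79b = 398;  Well 3−Well 1: 200a − 183b = 0.
Solving gives a = 0.673049023, b = 0.735572702.
Then c = 626 − a·574131 − b·6133153 = −4897172.24.
At (574645, 6132859): z_contact = 386764.26 + 4511163.67 − 4897172.24 = 755.69 m.
Depth below ground = 882.3 − 755.69 = 126.6 m.

126.6 m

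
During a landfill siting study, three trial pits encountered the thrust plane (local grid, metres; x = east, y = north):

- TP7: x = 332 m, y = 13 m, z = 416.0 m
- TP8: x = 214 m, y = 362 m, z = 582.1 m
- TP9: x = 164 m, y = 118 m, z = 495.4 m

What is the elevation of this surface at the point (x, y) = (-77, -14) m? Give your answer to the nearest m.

Let the plane be z = a·x + b·y + c.
TP8−TP7: −118a + 349b = 166.1;  TP9−TP7: −168a + 105b = 79.4.
Solving gives a = −0.22209, b = 0.40084.
Then c = 416 − a·332 − b·13 = 484.52.
At (-77, -14): z = 17.1 − 5.6 + 484.52 = 496.0 m.

496 m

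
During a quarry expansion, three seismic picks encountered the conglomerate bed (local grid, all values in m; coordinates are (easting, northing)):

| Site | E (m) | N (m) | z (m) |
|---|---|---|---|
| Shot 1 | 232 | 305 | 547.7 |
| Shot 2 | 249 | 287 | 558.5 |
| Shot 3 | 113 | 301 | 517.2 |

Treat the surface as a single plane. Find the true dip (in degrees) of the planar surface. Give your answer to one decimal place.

23.7°

Two edge vectors: Shot 1→Shot 2 = (17, -18, 10.8), Shot 1→Shot 3 = (-119, -4, -30.5).
Normal n = (Shot 1→Shot 2) × (Shot 1→Shot 3) = (592.2, -766.7, -2210).
So ∂z/∂E = −n_x/n_z = 0.26796 and ∂z/∂N = −n_y/n_z = −0.34692.
Gradient magnitude |∇z| = √(a² + b²) = √(0.07180 + 0.12036) = 0.43836.
True dip = arctan(0.43836) = 23.7°, dipping toward NW (azimuth ≈ 322°).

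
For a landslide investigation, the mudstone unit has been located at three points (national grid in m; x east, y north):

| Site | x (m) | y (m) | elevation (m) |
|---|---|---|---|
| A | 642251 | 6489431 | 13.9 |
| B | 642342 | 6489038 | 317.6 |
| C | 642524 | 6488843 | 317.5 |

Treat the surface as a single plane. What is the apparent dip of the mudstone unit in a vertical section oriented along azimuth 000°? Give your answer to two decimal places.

45.79°

Two edge vectors: A→B = (91, -393, 303.7), A→C = (273, -588, 303.6).
Normal n = (A→B) × (A→C) = (59260.8, 55282.5, 53781).
So ∂z/∂x = −n_x/n_z = −1.10189 and ∂z/∂y = −n_y/n_z = −1.02792.
Unit vector along 000° is (sin 0°, cos 0°) = (0.0000, 1.0000).
Slope in that direction = a·(0.0000) + b·(1.0000) = −1.02792.
Apparent dip = arctan|1.02792| = 45.79° (true dip is 56.4°, so apparent ≤ true as expected).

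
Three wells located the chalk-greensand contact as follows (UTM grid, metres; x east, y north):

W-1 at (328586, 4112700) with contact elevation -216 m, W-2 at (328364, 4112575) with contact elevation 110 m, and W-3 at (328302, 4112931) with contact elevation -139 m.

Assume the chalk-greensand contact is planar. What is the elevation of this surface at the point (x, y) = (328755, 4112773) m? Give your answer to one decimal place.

Two edge vectors: W-1→W-2 = (-222, -125, 326), W-1→W-3 = (-284, 231, 77).
Normal n = (W-1→W-2) × (W-1→W-3) = (-84931, -75490, -86782).
So ∂z/∂x = −n_x/n_z = −0.978670692 and ∂z/∂y = −n_y/n_z = −0.869880851.
Intercept c from W-1: -216 + 321577.49 + 3577558.98 = 3898920.46.
At (328755, 4112773): z = −321742.9 − 3577622.5 + 3898920.46 = -444.9 m.

-444.9 m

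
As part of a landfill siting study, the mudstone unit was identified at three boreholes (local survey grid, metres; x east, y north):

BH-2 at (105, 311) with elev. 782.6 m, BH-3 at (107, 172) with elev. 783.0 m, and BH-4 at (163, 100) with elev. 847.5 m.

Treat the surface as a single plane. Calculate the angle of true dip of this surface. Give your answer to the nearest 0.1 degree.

49.5°

Let the plane be z = a·x + b·y + c.
BH-3−BH-2: 2a − 139b = 0.4;  BH-4−BH-2: 58a − 211b = 64.9.
Solving gives a = 1.16973, b = 0.01395.
Gradient magnitude |∇z| = √(a² + b²) = √(1.36826 + 0.00019) = 1.16981.
True dip = arctan(1.16981) = 49.5°, dipping toward W (azimuth ≈ 269°).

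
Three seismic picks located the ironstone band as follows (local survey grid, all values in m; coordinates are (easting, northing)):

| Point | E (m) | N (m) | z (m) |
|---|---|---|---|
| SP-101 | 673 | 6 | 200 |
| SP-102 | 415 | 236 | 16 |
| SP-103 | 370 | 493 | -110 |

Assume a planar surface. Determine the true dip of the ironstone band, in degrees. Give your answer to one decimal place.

Two edge vectors: SP-101→SP-102 = (-258, 230, -184), SP-101→SP-103 = (-303, 487, -310).
Normal n = (SP-101→SP-102) × (SP-101→SP-103) = (18308, -24228, -55956).
So ∂z/∂E = −n_x/n_z = 0.32719 and ∂z/∂N = −n_y/n_z = −0.43298.
Gradient magnitude |∇z| = √(a² + b²) = √(0.10705 + 0.18747) = 0.54270.
True dip = arctan(0.54270) = 28.5°, dipping toward NW (azimuth ≈ 323°).

28.5°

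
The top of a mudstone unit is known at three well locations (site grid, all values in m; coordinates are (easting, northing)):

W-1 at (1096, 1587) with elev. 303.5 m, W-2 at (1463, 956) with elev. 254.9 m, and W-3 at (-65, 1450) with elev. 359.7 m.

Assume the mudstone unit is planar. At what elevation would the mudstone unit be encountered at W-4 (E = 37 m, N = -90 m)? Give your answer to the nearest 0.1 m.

Let the plane be z = a·E + b·N + c.
W-2−W-1: 367a − 631b = −48.6;  W-3−W-1: −1161a − 137b = 56.2.
Solving gives a = −0.053803, b = 0.045728.
Then c = 303.5 − a·1096 − b·1587 = 289.90.
At (37, -90): z = −2.0 − 4.1 + 289.90 = 283.8 m.

283.8 m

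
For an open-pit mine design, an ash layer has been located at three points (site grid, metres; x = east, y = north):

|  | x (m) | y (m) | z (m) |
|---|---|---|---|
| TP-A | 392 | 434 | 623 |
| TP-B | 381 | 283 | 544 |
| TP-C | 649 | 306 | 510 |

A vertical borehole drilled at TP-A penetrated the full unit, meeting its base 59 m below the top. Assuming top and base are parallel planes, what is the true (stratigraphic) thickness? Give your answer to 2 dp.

Two edge vectors: TP-A→TP-B = (-11, -151, -79), TP-A→TP-C = (257, -128, -113).
Normal n = (TP-A→TP-B) × (TP-A→TP-C) = (6951, -21546, 40215).
So ∂z/∂x = −n_x/n_z = −0.17285 and ∂z/∂y = −n_y/n_z = 0.53577.
|∇z| = √(a²+b²) = 0.56296, so dip δ = arctan(0.56296) = 29.38°.
True thickness = vertical thickness × cos δ = 59 × cos 29.38° = 51.41 m.

51.41 m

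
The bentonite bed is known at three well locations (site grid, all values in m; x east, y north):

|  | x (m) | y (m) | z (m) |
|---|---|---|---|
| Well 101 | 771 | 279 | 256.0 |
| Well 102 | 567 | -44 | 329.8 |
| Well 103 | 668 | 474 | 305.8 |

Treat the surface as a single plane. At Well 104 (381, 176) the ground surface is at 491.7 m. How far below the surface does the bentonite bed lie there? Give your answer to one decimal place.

Let the plane be z = a·x + b·y + c.
Well 102−Well 101: −204a − 323b = 73.8;  Well 103−Well 101: −103a + 195b = 49.8.
Solving gives a = −0.41720, b = 0.03501.
Then c = 256 − a·771 − b·279 = 567.90.
At (381, 176): z_contact = −158.96 + 6.16 + 567.90 = 415.10 m.
Depth below ground = 491.7 − 415.10 = 76.6 m.

76.6 m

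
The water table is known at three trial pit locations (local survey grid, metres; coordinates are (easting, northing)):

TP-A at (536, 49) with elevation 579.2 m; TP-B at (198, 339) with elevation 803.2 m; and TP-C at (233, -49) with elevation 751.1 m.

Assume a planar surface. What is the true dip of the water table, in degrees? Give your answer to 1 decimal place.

30.9°

Two edge vectors: TP-A→TP-B = (-338, 290, 224), TP-A→TP-C = (-303, -98, 171.9).
Normal n = (TP-A→TP-B) × (TP-A→TP-C) = (71803, -9769.8, 120994).
So ∂z/∂E = −n_x/n_z = −0.59344 and ∂z/∂N = −n_y/n_z = 0.08075.
Gradient magnitude |∇z| = √(a² + b²) = √(0.35217 + 0.00652) = 0.59891.
True dip = arctan(0.59891) = 30.9°, dipping toward E (azimuth ≈ 098°).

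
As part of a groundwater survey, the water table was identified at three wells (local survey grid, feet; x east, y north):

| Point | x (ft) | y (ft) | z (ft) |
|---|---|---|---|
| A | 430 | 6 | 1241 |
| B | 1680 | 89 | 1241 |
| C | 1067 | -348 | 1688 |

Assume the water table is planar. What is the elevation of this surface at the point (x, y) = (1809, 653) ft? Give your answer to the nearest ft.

Let the plane be z = a·x + b·y + c.
B−A: 1250a + 83b = 0;  C−A: 637a − 354b = 447.
Solving gives a = 0.07490, b = −1.12794.
Then c = 1241 − a·430 − b·6 = 1215.56.
At (1809, 653): z = 135.5 − 736.5 + 1215.56 = 614.5 ft.

615 ft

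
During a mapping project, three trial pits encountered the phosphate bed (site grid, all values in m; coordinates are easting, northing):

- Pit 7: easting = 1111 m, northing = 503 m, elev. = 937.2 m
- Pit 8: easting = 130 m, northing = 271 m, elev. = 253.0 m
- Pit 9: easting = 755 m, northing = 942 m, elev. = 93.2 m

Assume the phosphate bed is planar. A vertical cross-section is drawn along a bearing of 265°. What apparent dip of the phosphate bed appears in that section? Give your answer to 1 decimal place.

Two edge vectors: Pit 7→Pit 8 = (-981, -232, -684.2), Pit 7→Pit 9 = (-356, 439, -844).
Normal n = (Pit 7→Pit 8) × (Pit 7→Pit 9) = (496171.8, -584388.8, -513251).
So ∂z/∂easting = −n_x/n_z = 0.96672 and ∂z/∂northing = −n_y/n_z = −1.13860.
Unit vector along 265° is (sin 265°, cos 265°) = (-0.9962, -0.0872).
Slope in that direction = a·(-0.9962) + b·(-0.0872) = −0.86381.
Apparent dip = arctan|0.86381| = 40.8° (true dip is 56.2°, so apparent ≤ true as expected).

40.8°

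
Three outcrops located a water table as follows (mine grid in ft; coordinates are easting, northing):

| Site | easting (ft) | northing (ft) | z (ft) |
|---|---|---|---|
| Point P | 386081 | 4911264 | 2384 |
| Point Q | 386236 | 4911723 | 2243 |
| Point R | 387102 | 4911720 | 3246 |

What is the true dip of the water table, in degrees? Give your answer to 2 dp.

Let the plane be z = a·easting + b·northing + c.
Point Q−Point P: 155a + 459b = −141;  Point R−Point P: 1021a + 456b = 862.
Solving gives a = 1.15578, b = −0.69749.
Gradient magnitude |∇z| = √(a² + b²) = √(1.33583 + 0.48649) = 1.34993.
True dip = arctan(1.34993) = 53.47°, dipping toward WNW (azimuth ≈ 301°).

53.47°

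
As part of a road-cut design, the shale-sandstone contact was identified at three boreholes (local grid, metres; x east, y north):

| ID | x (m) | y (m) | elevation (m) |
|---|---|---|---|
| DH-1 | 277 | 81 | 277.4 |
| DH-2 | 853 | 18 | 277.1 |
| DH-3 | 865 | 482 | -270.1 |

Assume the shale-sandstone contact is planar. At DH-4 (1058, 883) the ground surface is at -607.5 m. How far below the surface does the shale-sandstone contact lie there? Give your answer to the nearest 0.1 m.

159.1 m

Two edge vectors: DH-1→DH-2 = (576, -63, -0.3), DH-1→DH-3 = (588, 401, -547.5).
Normal n = (DH-1→DH-2) × (DH-1→DH-3) = (34612.8, 315183.6, 268020).
So ∂z/∂x = −n_x/n_z = −0.129143 and ∂z/∂y = −n_y/n_z = −1.175970.
Intercept c from DH-1: 277.4 + 35.77 + 95.25 = 408.43.
At (1058, 883): z_contact = −136.63 − 1038.38 + 408.43 = -766.59 m.
Depth below ground = -607.5 − (-766.59) = 159.1 m.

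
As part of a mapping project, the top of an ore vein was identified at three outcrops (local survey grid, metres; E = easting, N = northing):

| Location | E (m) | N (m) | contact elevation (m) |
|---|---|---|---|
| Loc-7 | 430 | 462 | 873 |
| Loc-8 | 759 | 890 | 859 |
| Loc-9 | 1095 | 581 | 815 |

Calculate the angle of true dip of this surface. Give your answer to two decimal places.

Let the plane be z = a·E + b·N + c.
Loc-8−Loc-7: 329a + 428b = −14;  Loc-9−Loc-7: 665a + 119b = −58.
Solving gives a = −0.09434, b = 0.03981.
Gradient magnitude |∇z| = √(a² + b²) = √(0.00890 + 0.00158) = 0.10240.
True dip = arctan(0.10240) = 5.85°, dipping toward ESE (azimuth ≈ 113°).

5.85°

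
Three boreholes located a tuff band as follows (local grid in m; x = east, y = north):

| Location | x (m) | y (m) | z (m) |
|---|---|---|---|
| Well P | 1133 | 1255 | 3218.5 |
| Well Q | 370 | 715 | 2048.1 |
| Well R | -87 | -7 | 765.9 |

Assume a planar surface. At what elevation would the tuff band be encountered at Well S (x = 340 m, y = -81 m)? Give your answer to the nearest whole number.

872 m

Two edge vectors: Well P→Well Q = (-763, -540, -1170.4), Well P→Well R = (-1220, -1262, -2452.6).
Normal n = (Well P→Well Q) × (Well P→Well R) = (-152640.8, -443445.8, 304106).
So ∂z/∂x = −n_x/n_z = 0.50193 and ∂z/∂y = −n_y/n_z = 1.45819.
Intercept c from Well P: 3218.5 − 568.69 − 1830.03 = 819.78.
At (340, -81): z = 170.7 − 118.1 + 819.78 = 872.3 m.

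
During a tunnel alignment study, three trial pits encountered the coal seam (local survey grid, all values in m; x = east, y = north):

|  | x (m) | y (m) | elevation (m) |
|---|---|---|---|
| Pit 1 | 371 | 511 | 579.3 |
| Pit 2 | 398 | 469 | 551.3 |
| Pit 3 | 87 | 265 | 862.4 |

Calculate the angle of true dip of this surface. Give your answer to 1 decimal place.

Two edge vectors: Pit 1→Pit 2 = (27, -42, -28), Pit 1→Pit 3 = (-284, -246, 283.1).
Normal n = (Pit 1→Pit 2) × (Pit 1→Pit 3) = (-18778.2, 308.3, -18570).
So ∂z/∂x = −n_x/n_z = −1.01121 and ∂z/∂y = −n_y/n_z = 0.01660.
Gradient magnitude |∇z| = √(a² + b²) = √(1.02255 + 0.00028) = 1.01135.
True dip = arctan(1.01135) = 45.3°, dipping toward E (azimuth ≈ 091°).

45.3°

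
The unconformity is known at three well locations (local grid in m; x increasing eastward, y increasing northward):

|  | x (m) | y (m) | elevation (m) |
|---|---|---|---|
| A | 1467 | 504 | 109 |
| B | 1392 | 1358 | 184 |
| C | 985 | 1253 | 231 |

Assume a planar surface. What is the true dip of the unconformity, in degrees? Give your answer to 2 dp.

Let the plane be z = a·x + b·y + c.
B−A: −75a + 854b = 75;  C−A: −482a + 749b = 122.
Solving gives a = −0.13508, b = 0.07596.
Gradient magnitude |∇z| = √(a² + b²) = √(0.01825 + 0.00577) = 0.15497.
True dip = arctan(0.15497) = 8.81°, dipping toward ESE (azimuth ≈ 119°).

8.81°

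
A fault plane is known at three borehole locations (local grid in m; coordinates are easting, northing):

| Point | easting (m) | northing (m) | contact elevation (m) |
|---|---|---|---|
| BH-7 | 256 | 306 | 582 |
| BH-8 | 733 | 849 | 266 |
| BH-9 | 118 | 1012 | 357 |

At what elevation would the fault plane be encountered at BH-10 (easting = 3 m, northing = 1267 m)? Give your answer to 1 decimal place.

291.7 m

Two edge vectors: BH-7→BH-8 = (477, 543, -316), BH-7→BH-9 = (-138, 706, -225).
Normal n = (BH-7→BH-8) × (BH-7→BH-9) = (100921, 150933, 411696).
So ∂z/∂easting = −n_x/n_z = −0.245135 and ∂z/∂northing = −n_y/n_z = −0.366613.
Intercept c from BH-7: 582 + 62.75 + 112.18 = 756.94.
At (3, 1267): z = −0.7 − 464.5 + 756.94 = 291.7 m.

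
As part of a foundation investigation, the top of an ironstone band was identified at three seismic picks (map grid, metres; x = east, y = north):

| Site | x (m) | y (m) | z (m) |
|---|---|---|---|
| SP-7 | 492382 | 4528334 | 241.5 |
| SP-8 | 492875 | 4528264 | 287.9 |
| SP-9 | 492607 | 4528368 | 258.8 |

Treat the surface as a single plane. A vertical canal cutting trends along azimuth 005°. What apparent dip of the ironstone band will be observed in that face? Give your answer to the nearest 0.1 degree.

2.9°

Let the plane be z = a·x + b·y + c.
SP-8−SP-7: 493a − 70b = 46.4;  SP-9−SP-7: 225a + 34b = 17.3.
Solving gives a = 0.08577, b = −0.05878.
Unit vector along 005° is (sin 5°, cos 5°) = (0.0872, 0.9962).
Slope in that direction = a·(0.0872) + b·(0.9962) = −0.05108.
Apparent dip = arctan|0.05108| = 2.9° (true dip is 5.9°, so apparent ≤ true as expected).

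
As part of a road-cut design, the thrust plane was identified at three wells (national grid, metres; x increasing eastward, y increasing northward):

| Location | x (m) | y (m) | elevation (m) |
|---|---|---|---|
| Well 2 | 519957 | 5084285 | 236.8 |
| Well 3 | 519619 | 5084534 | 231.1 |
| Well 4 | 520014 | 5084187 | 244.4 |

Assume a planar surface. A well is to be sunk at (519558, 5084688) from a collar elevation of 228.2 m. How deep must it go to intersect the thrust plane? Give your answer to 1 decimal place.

11.1 m

Let the plane be z = a·x + b·y + c.
Well 3−Well 2: −338a + 249b = −5.7;  Well 4−Well 2: 57a − 98b = 7.6.
Solving gives a = −0.070455866, b = −0.118530453.
Then c = 236.8 − a·519957 − b·5084285 = 639513.42.
At (519558, 5084688): z_contact = −36605.91 − 602690.37 + 639513.42 = 217.14 m.
Depth below ground = 228.2 − 217.14 = 11.1 m.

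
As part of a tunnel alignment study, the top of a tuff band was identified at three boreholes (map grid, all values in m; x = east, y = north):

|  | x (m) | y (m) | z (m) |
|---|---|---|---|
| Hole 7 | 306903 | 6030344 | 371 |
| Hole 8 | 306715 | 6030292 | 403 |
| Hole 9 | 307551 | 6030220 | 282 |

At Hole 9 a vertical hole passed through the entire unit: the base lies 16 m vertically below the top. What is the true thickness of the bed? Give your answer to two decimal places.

15.78 m

Two edge vectors: Hole 7→Hole 8 = (-188, -52, 32), Hole 7→Hole 9 = (648, -124, -89).
Normal n = (Hole 7→Hole 8) × (Hole 7→Hole 9) = (8596, 4004, 57008).
So ∂z/∂x = −n_x/n_z = −0.15079 and ∂z/∂y = −n_y/n_z = −0.07024.
|∇z| = √(a²+b²) = 0.16634, so dip δ = arctan(0.16634) = 9.44°.
True thickness = vertical thickness × cos δ = 16 × cos 9.44° = 15.78 m.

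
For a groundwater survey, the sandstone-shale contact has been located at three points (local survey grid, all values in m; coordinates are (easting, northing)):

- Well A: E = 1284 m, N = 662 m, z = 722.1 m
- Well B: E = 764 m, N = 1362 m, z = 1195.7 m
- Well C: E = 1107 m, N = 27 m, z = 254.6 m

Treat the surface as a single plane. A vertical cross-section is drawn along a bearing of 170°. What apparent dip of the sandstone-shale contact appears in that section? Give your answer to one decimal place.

34.9°

Two edge vectors: Well A→Well B = (-520, 700, 473.6), Well A→Well C = (-177, -635, -467.5).
Normal n = (Well A→Well B) × (Well A→Well C) = (-26514, -326927.2, 454100).
So ∂z/∂E = −n_x/n_z = 0.05839 and ∂z/∂N = −n_y/n_z = 0.71995.
Unit vector along 170° is (sin 170°, cos 170°) = (0.1736, -0.9848).
Slope in that direction = a·(0.1736) + b·(-0.9848) = −0.69887.
Apparent dip = arctan|0.69887| = 34.9° (true dip is 35.8°, so apparent ≤ true as expected).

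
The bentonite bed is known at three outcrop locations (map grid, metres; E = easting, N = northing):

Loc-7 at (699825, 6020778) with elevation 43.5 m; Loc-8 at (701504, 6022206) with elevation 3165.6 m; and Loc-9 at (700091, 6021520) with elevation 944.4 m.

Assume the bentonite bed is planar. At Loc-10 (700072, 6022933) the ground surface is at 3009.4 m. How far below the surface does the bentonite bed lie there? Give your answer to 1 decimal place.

Two edge vectors: Loc-7→Loc-8 = (1679, 1428, 3122.1), Loc-7→Loc-9 = (266, 742, 900.9).
Normal n = (Loc-7→Loc-8) × (Loc-7→Loc-9) = (-1030113, -682132.5, 865970).
So ∂z/∂E = −n_x/n_z = 1.189548137 and ∂z/∂N = −n_y/n_z = 0.787709159.
Intercept c from Loc-7: 43.5 − 832475.52 − 4742621.97 = −5575054.00.
At (700072, 6022933): z_contact = 832769.34 + 4744319.49 − 5575054.00 = 2034.83 m.
Depth below ground = 3009.4 − 2034.83 = 974.6 m.

974.6 m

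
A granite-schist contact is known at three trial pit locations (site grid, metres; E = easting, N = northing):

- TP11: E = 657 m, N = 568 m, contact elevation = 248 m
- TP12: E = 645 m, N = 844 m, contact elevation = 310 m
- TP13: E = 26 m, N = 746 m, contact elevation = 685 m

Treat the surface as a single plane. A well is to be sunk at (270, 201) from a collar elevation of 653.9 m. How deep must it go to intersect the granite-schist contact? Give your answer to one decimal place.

231.7 m

Two edge vectors: TP11→TP12 = (-12, 276, 62), TP11→TP13 = (-631, 178, 437).
Normal n = (TP11→TP12) × (TP11→TP13) = (109576, -33878, 172020).
So ∂z/∂E = −n_x/n_z = −0.63700 and ∂z/∂N = −n_y/n_z = 0.19694.
Intercept c from TP11: 248 + 418.51 − 111.86 = 554.64.
At (270, 201): z_contact = −171.99 + 39.59 + 554.64 = 422.24 m.
Depth below ground = 653.9 − 422.24 = 231.7 m.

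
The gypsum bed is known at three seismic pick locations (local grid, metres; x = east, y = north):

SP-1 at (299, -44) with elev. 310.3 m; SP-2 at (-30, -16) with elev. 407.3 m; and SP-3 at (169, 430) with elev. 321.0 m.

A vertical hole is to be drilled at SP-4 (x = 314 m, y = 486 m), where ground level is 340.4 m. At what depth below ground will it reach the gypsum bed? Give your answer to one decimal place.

Let the plane be z = a·x + b·y + c.
SP-2−SP-1: −329a + 28b = 97;  SP-3−SP-1: −130a + 474b = 10.7.
Solving gives a = −0.29991, b = −0.05968.
Then c = 310.3 − a·299 − b·-44 = 397.35.
At (314, 486): z_contact = −94.17 − 29.00 + 397.35 = 274.17 m.
Depth below ground = 340.4 − 274.17 = 66.2 m.

66.2 m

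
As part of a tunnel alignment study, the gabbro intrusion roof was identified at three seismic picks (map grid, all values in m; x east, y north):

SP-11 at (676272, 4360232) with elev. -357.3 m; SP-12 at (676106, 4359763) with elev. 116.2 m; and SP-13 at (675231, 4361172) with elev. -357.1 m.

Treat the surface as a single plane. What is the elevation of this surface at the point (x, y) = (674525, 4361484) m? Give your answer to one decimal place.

-107.9 m

Let the plane be z = a·x + b·y + c.
SP-12−SP-11: −166a − 469b = 473.5;  SP-13−SP-11: −1041a + 940b = 0.2.
Solving gives a = −0.690990565, b = −0.765022529.
Then c = -357.3 − a·676272 − b·4360232 = 3802615.98.
At (674525, 4361484): z = −466090.4 − 3336633.5 + 3802615.98 = -107.9 m.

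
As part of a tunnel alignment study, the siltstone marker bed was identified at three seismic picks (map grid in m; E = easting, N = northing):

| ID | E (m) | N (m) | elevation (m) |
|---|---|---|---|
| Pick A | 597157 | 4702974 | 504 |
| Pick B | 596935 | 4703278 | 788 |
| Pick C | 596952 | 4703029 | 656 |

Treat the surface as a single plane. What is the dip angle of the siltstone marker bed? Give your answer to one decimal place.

Let the plane be z = a·E + b·N + c.
Pick B−Pick A: −222a + 304b = 284;  Pick C−Pick A: −205a + 55b = 152.
Solving gives a = −0.61042, b = 0.48845.
Gradient magnitude |∇z| = √(a² + b²) = √(0.37261 + 0.23858) = 0.78179.
True dip = arctan(0.78179) = 38.0°, dipping toward SE (azimuth ≈ 129°).

38.0°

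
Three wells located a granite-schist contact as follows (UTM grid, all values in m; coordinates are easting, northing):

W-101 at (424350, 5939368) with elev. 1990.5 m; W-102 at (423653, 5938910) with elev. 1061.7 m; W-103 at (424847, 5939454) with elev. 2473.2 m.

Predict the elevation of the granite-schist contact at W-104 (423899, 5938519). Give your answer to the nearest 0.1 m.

977.0 m

Two edge vectors: W-101→W-102 = (-697, -458, -928.8), W-101→W-103 = (497, 86, 482.7).
Normal n = (W-101→W-102) × (W-101→W-103) = (-141199.8, -125171.7, 167684).
So ∂z/∂easting = −n_x/n_z = 0.842058873 and ∂z/∂northing = −n_y/n_z = 0.746473724.
Intercept c from W-101: 1990.5 − 357327.68 − 4433582.15 = −4788919.33.
At (423899, 5938519): z = 356947.9 + 4432948.4 − 4788919.33 = 977.0 m.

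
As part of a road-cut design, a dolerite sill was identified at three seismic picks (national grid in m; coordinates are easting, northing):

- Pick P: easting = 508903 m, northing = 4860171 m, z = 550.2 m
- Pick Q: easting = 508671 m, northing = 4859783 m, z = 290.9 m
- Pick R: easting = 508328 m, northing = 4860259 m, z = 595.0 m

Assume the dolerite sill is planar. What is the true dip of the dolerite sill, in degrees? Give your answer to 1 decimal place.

33.2°

Two edge vectors: Pick P→Pick Q = (-232, -388, -259.3), Pick P→Pick R = (-575, 88, 44.8).
Normal n = (Pick P→Pick Q) × (Pick P→Pick R) = (5436, 159491.1, -243516).
So ∂z/∂easting = −n_x/n_z = 0.02232 and ∂z/∂northing = −n_y/n_z = 0.65495.
Gradient magnitude |∇z| = √(a² + b²) = √(0.00050 + 0.42896) = 0.65533.
True dip = arctan(0.65533) = 33.2°, dipping toward S (azimuth ≈ 182°).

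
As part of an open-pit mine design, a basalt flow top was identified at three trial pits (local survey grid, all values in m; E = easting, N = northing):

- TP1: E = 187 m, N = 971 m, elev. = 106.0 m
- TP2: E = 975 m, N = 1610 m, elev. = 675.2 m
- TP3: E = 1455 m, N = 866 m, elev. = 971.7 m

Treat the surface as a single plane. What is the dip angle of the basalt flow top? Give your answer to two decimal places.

34.52°

Two edge vectors: TP1→TP2 = (788, 639, 569.2), TP1→TP3 = (1268, -105, 865.7).
Normal n = (TP1→TP2) × (TP1→TP3) = (612948.3, 39574, -892992).
So ∂z/∂E = −n_x/n_z = 0.68640 and ∂z/∂N = −n_y/n_z = 0.04432.
Gradient magnitude |∇z| = √(a² + b²) = √(0.47114 + 0.00196) = 0.68783.
True dip = arctan(0.68783) = 34.52°, dipping toward W (azimuth ≈ 266°).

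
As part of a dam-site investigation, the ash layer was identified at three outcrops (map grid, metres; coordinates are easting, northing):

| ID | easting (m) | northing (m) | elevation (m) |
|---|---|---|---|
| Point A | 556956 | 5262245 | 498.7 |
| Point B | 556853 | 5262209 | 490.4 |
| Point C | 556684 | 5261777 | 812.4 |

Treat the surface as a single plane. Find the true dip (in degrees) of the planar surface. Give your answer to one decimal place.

44.5°

Let the plane be z = a·easting + b·northing + c.
Point B−Point A: −103a − 36b = −8.3;  Point C−Point A: −272a − 468b = 313.7.
Solving gives a = 0.39513, b = −0.89995.
Gradient magnitude |∇z| = √(a² + b²) = √(0.15612 + 0.80990) = 0.98287.
True dip = arctan(0.98287) = 44.5°, dipping toward NNW (azimuth ≈ 336°).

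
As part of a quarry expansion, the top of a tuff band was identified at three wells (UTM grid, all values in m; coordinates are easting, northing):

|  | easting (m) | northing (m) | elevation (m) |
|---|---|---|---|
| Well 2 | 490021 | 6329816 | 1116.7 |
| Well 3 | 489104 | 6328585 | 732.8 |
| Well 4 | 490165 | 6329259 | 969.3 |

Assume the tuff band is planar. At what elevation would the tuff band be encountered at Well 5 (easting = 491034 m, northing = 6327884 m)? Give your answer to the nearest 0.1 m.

Two edge vectors: Well 2→Well 3 = (-917, -1231, -383.9), Well 2→Well 4 = (144, -557, -147.4).
Normal n = (Well 2→Well 3) × (Well 2→Well 4) = (-32382.9, -190447.4, 688033).
So ∂z/∂easting = −n_x/n_z = 0.047065911 and ∂z/∂northing = −n_y/n_z = 0.276799805.
Intercept c from Well 2: 1116.7 − 23063.28 − 1752091.83 = −1774038.42.
At (491034, 6327884): z = 23111.0 + 1751557.1 − 1774038.42 = 629.6 m.

629.6 m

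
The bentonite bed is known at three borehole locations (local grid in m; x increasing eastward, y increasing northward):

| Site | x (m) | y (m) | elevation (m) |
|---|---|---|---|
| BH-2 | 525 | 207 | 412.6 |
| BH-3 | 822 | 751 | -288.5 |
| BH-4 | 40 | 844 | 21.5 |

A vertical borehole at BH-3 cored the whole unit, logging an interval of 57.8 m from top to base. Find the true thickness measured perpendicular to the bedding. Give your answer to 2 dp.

38.28 m

Let the plane be z = a·x + b·y + c.
BH-3−BH-2: 297a + 544b = −701.1;  BH-4−BH-2: −485a + 637b = −391.1.
Solving gives a = −0.51618, b = −1.00698.
|∇z| = √(a²+b²) = 1.13157, so dip δ = arctan(1.13157) = 48.53°.
True thickness = vertical thickness × cos δ = 57.8 × cos 48.53° = 38.28 m.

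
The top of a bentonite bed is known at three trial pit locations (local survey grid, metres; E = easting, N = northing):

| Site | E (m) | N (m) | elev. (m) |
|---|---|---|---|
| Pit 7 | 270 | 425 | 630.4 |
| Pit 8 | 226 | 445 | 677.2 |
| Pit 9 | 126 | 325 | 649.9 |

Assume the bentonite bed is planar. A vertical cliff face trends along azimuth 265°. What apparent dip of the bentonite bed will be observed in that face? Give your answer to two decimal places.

31.94°

Two edge vectors: Pit 7→Pit 8 = (-44, 20, 46.8), Pit 7→Pit 9 = (-144, -100, 19.5).
Normal n = (Pit 7→Pit 8) × (Pit 7→Pit 9) = (5070, -5881.2, 7280).
So ∂z/∂E = −n_x/n_z = −0.69643 and ∂z/∂N = −n_y/n_z = 0.80786.
Unit vector along 265° is (sin 265°, cos 265°) = (-0.9962, -0.0872).
Slope in that direction = a·(-0.9962) + b·(-0.0872) = 0.62337.
Apparent dip = arctan|0.62337| = 31.94° (true dip is 46.8°, so apparent ≤ true as expected).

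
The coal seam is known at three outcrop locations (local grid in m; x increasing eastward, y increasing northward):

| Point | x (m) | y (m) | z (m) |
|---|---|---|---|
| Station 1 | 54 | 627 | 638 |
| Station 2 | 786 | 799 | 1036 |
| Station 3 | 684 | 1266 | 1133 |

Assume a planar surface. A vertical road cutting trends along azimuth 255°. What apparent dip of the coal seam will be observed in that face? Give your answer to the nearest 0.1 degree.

28.2°

Let the plane be z = a·x + b·y + c.
Station 2−Station 1: 732a + 172b = 398;  Station 3−Station 1: 630a + 639b = 495.
Solving gives a = 0.47075, b = 0.31053.
Unit vector along 255° is (sin 255°, cos 255°) = (-0.9659, -0.2588).
Slope in that direction = a·(-0.9659) + b·(-0.2588) = −0.53508.
Apparent dip = arctan|0.53508| = 28.2° (true dip is 29.4°, so apparent ≤ true as expected).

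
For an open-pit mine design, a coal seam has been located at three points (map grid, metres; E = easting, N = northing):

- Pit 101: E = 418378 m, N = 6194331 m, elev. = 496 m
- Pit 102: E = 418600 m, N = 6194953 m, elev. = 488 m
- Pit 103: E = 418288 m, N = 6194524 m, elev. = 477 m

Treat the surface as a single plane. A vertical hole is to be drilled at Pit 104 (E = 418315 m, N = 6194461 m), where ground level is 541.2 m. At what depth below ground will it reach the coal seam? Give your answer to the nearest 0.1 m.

58.2 m

Two edge vectors: Pit 101→Pit 102 = (222, 622, -8), Pit 101→Pit 103 = (-90, 193, -19).
Normal n = (Pit 101→Pit 102) × (Pit 101→Pit 103) = (-10274, 4938, 98826).
So ∂z/∂E = −n_x/n_z = 0.103960496 and ∂z/∂N = −n_y/n_z = −0.049966608.
Intercept c from Pit 101: 496 − 43494.78 + 309509.71 = 266510.92.
At (418315, 6194461): z_contact = 43488.23 − 309516.20 + 266510.92 = 482.95 m.
Depth below ground = 541.2 − 482.95 = 58.2 m.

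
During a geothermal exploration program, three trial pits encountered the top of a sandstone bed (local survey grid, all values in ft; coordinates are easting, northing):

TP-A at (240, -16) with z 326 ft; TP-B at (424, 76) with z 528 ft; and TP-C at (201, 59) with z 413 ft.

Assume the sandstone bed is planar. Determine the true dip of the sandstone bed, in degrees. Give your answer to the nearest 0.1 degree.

55.1°

Two edge vectors: TP-A→TP-B = (184, 92, 202), TP-A→TP-C = (-39, 75, 87).
Normal n = (TP-A→TP-B) × (TP-A→TP-C) = (-7146, -23886, 17388).
So ∂z/∂easting = −n_x/n_z = 0.41097 and ∂z/∂northing = −n_y/n_z = 1.37371.
Gradient magnitude |∇z| = √(a² + b²) = √(0.16890 + 1.88707) = 1.43386.
True dip = arctan(1.43386) = 55.1°, dipping toward SSW (azimuth ≈ 197°).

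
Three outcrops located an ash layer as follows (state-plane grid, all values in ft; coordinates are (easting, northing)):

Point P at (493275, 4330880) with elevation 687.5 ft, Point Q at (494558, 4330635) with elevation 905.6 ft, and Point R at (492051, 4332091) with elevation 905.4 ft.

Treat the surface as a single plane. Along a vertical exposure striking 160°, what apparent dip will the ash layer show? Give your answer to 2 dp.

17.90°

Let the plane be z = a·E + b·N + c.
Point Q−Point P: 1283a − 245b = 218.1;  Point R−Point P: −1224a + 1211b = 217.9.
Solving gives a = 0.25323, b = 0.43588.
Unit vector along 160° is (sin 160°, cos 160°) = (0.3420, -0.9397).
Slope in that direction = a·(0.3420) + b·(-0.9397) = −0.32298.
Apparent dip = arctan|0.32298| = 17.90° (true dip is 26.8°, so apparent ≤ true as expected).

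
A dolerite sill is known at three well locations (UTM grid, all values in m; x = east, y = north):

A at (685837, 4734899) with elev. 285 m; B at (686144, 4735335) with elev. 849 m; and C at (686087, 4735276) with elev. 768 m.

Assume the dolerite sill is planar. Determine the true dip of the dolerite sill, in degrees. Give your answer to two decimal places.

48.29°

Let the plane be z = a·x + b·y + c.
B−A: 307a + 436b = 564;  C−A: 250a + 377b = 483.
Solving gives a = 0.30272, b = 1.08043.
Gradient magnitude |∇z| = √(a² + b²) = √(0.09164 + 1.16732) = 1.12203.
True dip = arctan(1.12203) = 48.29°, dipping toward SSW (azimuth ≈ 196°).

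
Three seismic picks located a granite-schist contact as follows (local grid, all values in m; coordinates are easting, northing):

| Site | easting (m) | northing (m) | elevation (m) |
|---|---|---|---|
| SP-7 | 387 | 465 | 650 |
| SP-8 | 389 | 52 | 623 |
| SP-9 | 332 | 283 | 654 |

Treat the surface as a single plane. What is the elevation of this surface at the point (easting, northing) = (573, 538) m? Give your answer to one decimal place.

601.8 m

Two edge vectors: SP-7→SP-8 = (2, -413, -27), SP-7→SP-9 = (-55, -182, 4).
Normal n = (SP-7→SP-8) × (SP-7→SP-9) = (-6566, 1477, -23079).
So ∂z/∂easting = −n_x/n_z = −0.28450 and ∂z/∂northing = −n_y/n_z = 0.06400.
Intercept c from SP-7: 650 + 110.10 − 29.76 = 730.34.
At (573, 538): z = −163.0 + 34.4 + 730.34 = 601.8 m.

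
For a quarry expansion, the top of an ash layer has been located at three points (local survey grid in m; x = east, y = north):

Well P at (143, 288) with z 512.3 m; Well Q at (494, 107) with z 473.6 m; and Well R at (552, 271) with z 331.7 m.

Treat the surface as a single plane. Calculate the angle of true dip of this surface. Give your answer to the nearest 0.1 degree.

40.1°

Two edge vectors: Well P→Well Q = (351, -181, -38.7), Well P→Well R = (409, -17, -180.6).
Normal n = (Well P→Well Q) × (Well P→Well R) = (32030.7, 47562.3, 68062).
So ∂z/∂x = −n_x/n_z = −0.47061 and ∂z/∂y = −n_y/n_z = −0.69881.
Gradient magnitude |∇z| = √(a² + b²) = √(0.22147 + 0.48833) = 0.84250.
True dip = arctan(0.84250) = 40.1°, dipping toward NE (azimuth ≈ 034°).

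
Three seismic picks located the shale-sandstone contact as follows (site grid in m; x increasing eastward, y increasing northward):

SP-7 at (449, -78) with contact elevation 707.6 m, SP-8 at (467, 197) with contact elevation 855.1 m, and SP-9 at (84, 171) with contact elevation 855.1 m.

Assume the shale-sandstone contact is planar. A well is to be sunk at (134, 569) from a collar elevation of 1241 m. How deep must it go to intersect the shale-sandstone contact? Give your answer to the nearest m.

Two edge vectors: SP-7→SP-8 = (18, 275, 147.5), SP-7→SP-9 = (-365, 249, 147.5).
Normal n = (SP-7→SP-8) × (SP-7→SP-9) = (3835, -56492.5, 104857).
So ∂z/∂x = −n_x/n_z = −0.03657 and ∂z/∂y = −n_y/n_z = 0.53876.
Intercept c from SP-7: 707.6 + 16.42 + 42.02 = 766.04.
At (134, 569): z_contact = −4.9 + 306.6 + 766.04 = 1067.7 m.
Depth below ground = 1241 − 1067.7 = 173 m.

173 m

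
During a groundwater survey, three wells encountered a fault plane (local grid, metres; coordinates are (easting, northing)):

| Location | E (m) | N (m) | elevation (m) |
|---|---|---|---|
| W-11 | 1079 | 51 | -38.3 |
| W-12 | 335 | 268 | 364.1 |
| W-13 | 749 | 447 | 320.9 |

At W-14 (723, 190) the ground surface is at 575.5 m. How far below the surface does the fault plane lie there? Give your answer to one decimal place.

Let the plane be z = a·E + b·N + c.
W-12−W-11: −744a + 217b = 402.4;  W-13−W-11: −330a + 396b = 359.2.
Solving gives a = −0.365017, b = 0.602890.
Then c = -38.3 − a·1079 − b·51 = 324.81.
At (723, 190): z_contact = −263.91 + 114.55 + 324.81 = 175.45 m.
Depth below ground = 575.5 − 175.45 = 400.1 m.

400.1 m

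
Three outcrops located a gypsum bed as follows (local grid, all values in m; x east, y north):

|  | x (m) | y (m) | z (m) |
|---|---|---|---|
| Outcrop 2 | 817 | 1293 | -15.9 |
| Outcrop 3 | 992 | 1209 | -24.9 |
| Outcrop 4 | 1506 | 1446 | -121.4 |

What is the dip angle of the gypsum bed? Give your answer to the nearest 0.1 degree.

10.7°

Two edge vectors: Outcrop 2→Outcrop 3 = (175, -84, -9), Outcrop 2→Outcrop 4 = (689, 153, -105.5).
Normal n = (Outcrop 2→Outcrop 3) × (Outcrop 2→Outcrop 4) = (10239, 12261.5, 84651).
So ∂z/∂x = −n_x/n_z = −0.12096 and ∂z/∂y = −n_y/n_z = −0.14485.
Gradient magnitude |∇z| = √(a² + b²) = √(0.01463 + 0.02098) = 0.18871.
True dip = arctan(0.18871) = 10.7°, dipping toward NE (azimuth ≈ 040°).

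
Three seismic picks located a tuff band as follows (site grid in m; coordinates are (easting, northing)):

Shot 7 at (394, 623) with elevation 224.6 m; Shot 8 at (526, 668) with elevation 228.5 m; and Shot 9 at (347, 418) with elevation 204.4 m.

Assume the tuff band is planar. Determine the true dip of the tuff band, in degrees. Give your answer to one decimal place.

Let the plane be z = a·E + b·N + c.
Shot 8−Shot 7: 132a + 45b = 3.9;  Shot 9−Shot 7: −47a − 205b = −20.2.
Solving gives a = −0.00439, b = 0.09954.
Gradient magnitude |∇z| = √(a² + b²) = √(0.00002 + 0.00991) = 0.09964.
True dip = arctan(0.09964) = 5.7°, dipping toward S (azimuth ≈ 177°).

5.7°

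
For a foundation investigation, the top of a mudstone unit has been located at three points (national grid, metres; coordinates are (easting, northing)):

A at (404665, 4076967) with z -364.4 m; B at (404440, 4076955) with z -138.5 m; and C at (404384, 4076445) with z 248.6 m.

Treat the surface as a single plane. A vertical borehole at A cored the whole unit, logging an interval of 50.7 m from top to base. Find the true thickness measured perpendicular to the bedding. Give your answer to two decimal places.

Let the plane be z = a·E + b·N + c.
B−A: −225a − 12b = 225.9;  C−A: −281a − 522b = 613.
Solving gives a = −0.96919, b = −0.65260.
|∇z| = √(a²+b²) = 1.16843, so dip δ = arctan(1.16843) = 49.44°.
True thickness = vertical thickness × cos δ = 50.7 × cos 49.44° = 32.97 m.

32.97 m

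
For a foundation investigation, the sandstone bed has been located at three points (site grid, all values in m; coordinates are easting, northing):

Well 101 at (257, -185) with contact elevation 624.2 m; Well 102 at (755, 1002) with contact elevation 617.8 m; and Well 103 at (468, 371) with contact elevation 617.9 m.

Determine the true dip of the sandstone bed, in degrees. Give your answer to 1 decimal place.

Let the plane be z = a·easting + b·northing + c.
Well 102−Well 101: 498a + 1187b = −6.4;  Well 103−Well 101: 211a + 556b = −6.3.
Solving gives a = 0.14830, b = −0.06761.
Gradient magnitude |∇z| = √(a² + b²) = √(0.02199 + 0.00457) = 0.16298.
True dip = arctan(0.16298) = 9.3°, dipping toward WNW (azimuth ≈ 295°).

9.3°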